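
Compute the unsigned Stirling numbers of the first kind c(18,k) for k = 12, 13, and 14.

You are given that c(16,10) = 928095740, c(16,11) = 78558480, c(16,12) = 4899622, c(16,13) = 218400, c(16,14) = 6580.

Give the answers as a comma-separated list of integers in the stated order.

r17: T_17,11=16×78558480+928095740=2185031420; T_17,12=16×4899622+78558480=156952432; T_17,13=16×218400+4899622=8394022; T_17,14=16×6580+218400=323680
r18: T_18,12=17×156952432+2185031420=4853222764; T_18,13=17×8394022+156952432=299650806; T_18,14=17×323680+8394022=13896582
Read c(18,12) = 4853222764, c(18,13) = 299650806, c(18,14) = 13896582.

4853222764, 299650806, 13896582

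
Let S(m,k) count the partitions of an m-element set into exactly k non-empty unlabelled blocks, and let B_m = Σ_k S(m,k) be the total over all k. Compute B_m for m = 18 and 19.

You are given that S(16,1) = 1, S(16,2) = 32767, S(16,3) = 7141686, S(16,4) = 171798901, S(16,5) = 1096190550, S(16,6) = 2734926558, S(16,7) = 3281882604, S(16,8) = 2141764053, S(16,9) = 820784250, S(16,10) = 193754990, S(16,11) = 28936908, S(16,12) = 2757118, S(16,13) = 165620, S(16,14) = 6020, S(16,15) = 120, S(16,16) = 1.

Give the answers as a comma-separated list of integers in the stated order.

r17: T_17,1=1×1+0=1; T_17,2=2×32767+1=65535; T_17,3=3×7141686+32767=21457825; T_17,4=4×171798901+7141686=694337290; T_17,5=5×1096190550+171798901=5652751651; T_17,6=6×2734926558+1096190550=17505749898; T_17,7=7×3281882604+2734926558=25708104786; T_17,8=8×2141764053+3281882604=20415995028; T_17,9=9×820784250+2141764053=9528822303; T_17,10=10×193754990+820784250=2758334150; T_17,11=11×28936908+193754990=512060978; T_17,12=12×2757118+28936908=62022324; T_17,13=13×165620+2757118=4910178; T_17,14=14×6020+165620=249900; T_17,15=15×120+6020=7820; T_17,16=16×1+120=136; T_17,17=17×0+1=1
r18: T_18,1=1×1+0=1; T_18,2=2×65535+1=131071; T_18,3=3×21457825+65535=64439010; T_18,4=4×694337290+21457825=2798806985; T_18,5=5×5652751651+694337290=28958095545; T_18,6=6×17505749898+5652751651=110687251039; T_18,7=7×25708104786+17505749898=197462483400; T_18,8=8×20415995028+25708104786=189036065010; T_18,9=9×9528822303+20415995028=106175395755; T_18,10=10×2758334150+9528822303=37112163803; T_18,11=11×512060978+2758334150=8391004908; T_18,12=12×62022324+512060978=1256328866; T_18,13=13×4910178+62022324=125854638; T_18,14=14×249900+4910178=8408778; T_18,15=15×7820+249900=367200; T_18,16=16×136+7820=9996; T_18,17=17×1+136=153; T_18,18=18×0+1=1
r19: T_19,1=1×1+0=1; T_19,2=2×131071+1=262143; T_19,3=3×64439010+131071=193448101; T_19,4=4×2798806985+64439010=11259666950; T_19,5=5×28958095545+2798806985=147589284710; T_19,6=6×110687251039+28958095545=693081601779; T_19,7=7×197462483400+110687251039=1492924634839; T_19,8=8×189036065010+197462483400=1709751003480; T_19,9=9×106175395755+189036065010=1144614626805; T_19,10=10×37112163803+106175395755=477297033785; T_19,11=11×8391004908+37112163803=129413217791; T_19,12=12×1256328866+8391004908=23466951300; T_19,13=13×125854638+1256328866=2892439160; T_19,14=14×8408778+125854638=243577530; T_19,15=15×367200+8408778=13916778; T_19,16=16×9996+367200=527136; T_19,17=17×153+9996=12597; T_19,18=18×1+153=171; T_19,19=19×0+1=1
B_18 = ΣS(18,k) = 1+131071+64439010+2798806985+28958095545+110687251039+197462483400+189036065010+106175395755+37112163803+8391004908+1256328866+125854638+8408778+367200+9996+153+1 = 682076806159
B_19 = ΣS(19,k) = 1+262143+193448101+11259666950+147589284710+693081601779+1492924634839+1709751003480+1144614626805+477297033785+129413217791+23466951300+2892439160+243577530+13916778+527136+12597+171+1 = 5832742205057

682076806159, 5832742205057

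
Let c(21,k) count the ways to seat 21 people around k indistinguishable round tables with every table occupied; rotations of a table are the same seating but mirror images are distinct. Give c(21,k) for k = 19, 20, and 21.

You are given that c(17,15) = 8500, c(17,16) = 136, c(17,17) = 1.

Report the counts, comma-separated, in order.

20615, 210, 1

i=18: T(18,16)=8500+17·136=10812 | T(18,17)=136+17·1=153 | T(18,18)=1+17·0=1
i=19: T(19,17)=10812+18·153=13566 | T(19,18)=153+18·1=171 | T(19,19)=1+18·0=1
i=20: T(20,18)=13566+19·171=16815 | T(20,19)=171+19·1=190 | T(20,20)=1+19·0=1
i=21: T(21,19)=16815+20·190=20615 | T(21,20)=190+20·1=210 | T(21,21)=1+20·0=1
Read c(21,19) = 20615, c(21,20) = 210, c(21,21) = 1.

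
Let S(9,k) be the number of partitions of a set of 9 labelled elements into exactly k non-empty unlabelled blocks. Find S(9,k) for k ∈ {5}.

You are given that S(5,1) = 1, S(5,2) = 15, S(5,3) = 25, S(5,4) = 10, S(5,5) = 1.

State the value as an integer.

@6  (6,2):15·2+1→31, (6,3):25·3+15→90, (6,4):10·4+25→65, (6,5):1·5+10→15
@7  (7,3):90·3+31→301, (7,4):65·4+90→350, (7,5):15·5+65→140
@8  (8,4):350·4+301→1701, (8,5):140·5+350→1050
@9  (9,5):1050·5+1701→6951
Read S(9,5) = 6951.

6951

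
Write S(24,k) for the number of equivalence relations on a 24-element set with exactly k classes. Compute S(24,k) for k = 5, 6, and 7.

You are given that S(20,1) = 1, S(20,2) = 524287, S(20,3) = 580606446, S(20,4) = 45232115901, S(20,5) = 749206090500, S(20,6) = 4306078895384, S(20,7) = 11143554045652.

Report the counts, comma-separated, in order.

@21  (21,2):524287·2+1→1048575, (21,3):580606446·3+524287→1742343625, (21,4):45232115901·4+580606446→181509070050, (21,5):749206090500·5+45232115901→3791262568401, (21,6):4306078895384·6+749206090500→26585679462804, (21,7):11143554045652·7+4306078895384→82310957214948
@22  (22,3):1742343625·3+1048575→5228079450, (22,4):181509070050·4+1742343625→727778623825, (22,5):3791262568401·5+181509070050→19137821912055, (22,6):26585679462804·6+3791262568401→163305339345225, (22,7):82310957214948·7+26585679462804→602762379967440
@23  (23,4):727778623825·4+5228079450→2916342574750, (23,5):19137821912055·5+727778623825→96416888184100, (23,6):163305339345225·6+19137821912055→998969857983405, (23,7):602762379967440·7+163305339345225→4382641999117305
@24  (24,5):96416888184100·5+2916342574750→485000783495250, (24,6):998969857983405·6+96416888184100→6090236036084530, (24,7):4382641999117305·7+998969857983405→31677463851804540
Read S(24,5) = 485000783495250, S(24,6) = 6090236036084530, S(24,7) = 31677463851804540.

485000783495250, 6090236036084530, 31677463851804540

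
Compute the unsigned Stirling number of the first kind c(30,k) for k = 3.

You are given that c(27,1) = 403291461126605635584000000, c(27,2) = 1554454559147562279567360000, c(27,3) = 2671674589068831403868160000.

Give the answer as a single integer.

row 28: T[28][1]=27·403291461126605635584000000+0=10888869450418352160768000000  T[28][2]=27·1554454559147562279567360000+403291461126605635584000000=42373564558110787183902720000  T[28][3]=27·2671674589068831403868160000+1554454559147562279567360000=73689668464006010184007680000
row 29: T[29][2]=28·42373564558110787183902720000+10888869450418352160768000000=1197348677077520393310044160000  T[29][3]=28·73689668464006010184007680000+42373564558110787183902720000=2105684281550279072336117760000
row 30: T[30][3]=29·2105684281550279072336117760000+1197348677077520393310044160000=62262192842035613491057459200000
Read c(30,3) = 62262192842035613491057459200000.

62262192842035613491057459200000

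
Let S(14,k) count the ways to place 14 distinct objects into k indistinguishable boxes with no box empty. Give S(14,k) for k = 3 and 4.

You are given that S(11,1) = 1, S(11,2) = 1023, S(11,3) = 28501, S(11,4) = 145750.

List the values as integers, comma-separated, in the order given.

@12  (12,1):1·1+0→1, (12,2):1023·2+1→2047, (12,3):28501·3+1023→86526, (12,4):145750·4+28501→611501
@13  (13,2):2047·2+1→4095, (13,3):86526·3+2047→261625, (13,4):611501·4+86526→2532530
@14  (14,3):261625·3+4095→788970, (14,4):2532530·4+261625→10391745
Read S(14,3) = 788970, S(14,4) = 10391745.

788970, 10391745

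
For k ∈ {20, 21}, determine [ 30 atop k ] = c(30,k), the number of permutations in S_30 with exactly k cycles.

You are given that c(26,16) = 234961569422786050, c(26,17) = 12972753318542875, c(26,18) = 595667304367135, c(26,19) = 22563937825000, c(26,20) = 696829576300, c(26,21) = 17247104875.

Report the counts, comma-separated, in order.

r27: T_27,17=26×12972753318542875+234961569422786050=572253155704900800; T_27,18=26×595667304367135+12972753318542875=28460103232088385; T_27,19=26×22563937825000+595667304367135=1182329687817135; T_27,20=26×696829576300+22563937825000=40681506808800; T_27,21=26×17247104875+696829576300=1145254303050
r28: T_28,18=27×28460103232088385+572253155704900800=1340675942971287195; T_28,19=27×1182329687817135+28460103232088385=60383004803151030; T_28,20=27×40681506808800+1182329687817135=2280730371654735; T_28,21=27×1145254303050+40681506808800=71603372991150
r29: T_29,19=28×60383004803151030+1340675942971287195=3031400077459516035; T_29,20=28×2280730371654735+60383004803151030=124243455209483610; T_29,21=28×71603372991150+2280730371654735=4285624815406935
r30: T_30,20=29×124243455209483610+3031400077459516035=6634460278534540725; T_30,21=29×4285624815406935+124243455209483610=248526574856284725
Read c(30,20) = 6634460278534540725, c(30,21) = 248526574856284725.

6634460278534540725, 248526574856284725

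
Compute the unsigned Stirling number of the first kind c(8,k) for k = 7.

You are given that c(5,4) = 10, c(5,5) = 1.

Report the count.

28

i=6: T(6,5)=10+5·1=15 | T(6,6)=1+5·0=1
i=7: T(7,6)=15+6·1=21 | T(7,7)=1+6·0=1
i=8: T(8,7)=21+7·1=28
Read c(8,7) = 28.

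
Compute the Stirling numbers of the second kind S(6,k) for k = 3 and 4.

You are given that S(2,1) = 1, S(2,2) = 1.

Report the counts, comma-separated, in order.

r3: T_3,1=1×1+0=1; T_3,2=2×1+1=3; T_3,3=3×0+1=1
r4: T_4,1=1×1+0=1; T_4,2=2×3+1=7; T_4,3=3×1+3=6; T_4,4=4×0+1=1
r5: T_5,2=2×7+1=15; T_5,3=3×6+7=25; T_5,4=4×1+6=10
r6: T_6,3=3×25+15=90; T_6,4=4×10+25=65
Read S(6,3) = 90, S(6,4) = 65.

90, 65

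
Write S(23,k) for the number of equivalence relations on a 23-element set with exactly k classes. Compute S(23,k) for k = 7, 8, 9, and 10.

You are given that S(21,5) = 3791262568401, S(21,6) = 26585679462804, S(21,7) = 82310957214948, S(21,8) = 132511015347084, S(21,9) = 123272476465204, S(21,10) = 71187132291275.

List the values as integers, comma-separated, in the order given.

i=22: T(22,6)=3791262568401+6·26585679462804=163305339345225 | T(22,7)=26585679462804+7·82310957214948=602762379967440 | T(22,8)=82310957214948+8·132511015347084=1142399079991620 | T(22,9)=132511015347084+9·123272476465204=1241963303533920 | T(22,10)=123272476465204+10·71187132291275=835143799377954
i=23: T(23,7)=163305339345225+7·602762379967440=4382641999117305 | T(23,8)=602762379967440+8·1142399079991620=9741955019900400 | T(23,9)=1142399079991620+9·1241963303533920=12320068811796900 | T(23,10)=1241963303533920+10·835143799377954=9593401297313460
Read S(23,7) = 4382641999117305, S(23,8) = 9741955019900400, S(23,9) = 12320068811796900, S(23,10) = 9593401297313460.

4382641999117305, 9741955019900400, 12320068811796900, 9593401297313460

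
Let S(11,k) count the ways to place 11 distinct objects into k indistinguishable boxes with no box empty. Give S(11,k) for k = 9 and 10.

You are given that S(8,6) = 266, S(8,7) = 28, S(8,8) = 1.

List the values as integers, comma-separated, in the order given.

1155, 55

i=9: T(9,7)=266+7·28=462 | T(9,8)=28+8·1=36 | T(9,9)=1+9·0=1
i=10: T(10,8)=462+8·36=750 | T(10,9)=36+9·1=45 | T(10,10)=1+10·0=1
i=11: T(11,9)=750+9·45=1155 | T(11,10)=45+10·1=55
Read S(11,9) = 1155, S(11,10) = 55.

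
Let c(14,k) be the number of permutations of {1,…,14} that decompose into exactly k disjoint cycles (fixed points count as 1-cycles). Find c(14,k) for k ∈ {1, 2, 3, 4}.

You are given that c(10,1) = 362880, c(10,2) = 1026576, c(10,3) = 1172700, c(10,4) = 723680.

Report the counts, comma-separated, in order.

r11: T_11,1=10×362880+0=3628800; T_11,2=10×1026576+362880=10628640; T_11,3=10×1172700+1026576=12753576; T_11,4=10×723680+1172700=8409500
r12: T_12,1=11×3628800+0=39916800; T_12,2=11×10628640+3628800=120543840; T_12,3=11×12753576+10628640=150917976; T_12,4=11×8409500+12753576=105258076
r13: T_13,1=12×39916800+0=479001600; T_13,2=12×120543840+39916800=1486442880; T_13,3=12×150917976+120543840=1931559552; T_13,4=12×105258076+150917976=1414014888
r14: T_14,1=13×479001600+0=6227020800; T_14,2=13×1486442880+479001600=19802759040; T_14,3=13×1931559552+1486442880=26596717056; T_14,4=13×1414014888+1931559552=20313753096
Read c(14,1) = 6227020800, c(14,2) = 19802759040, c(14,3) = 26596717056, c(14,4) = 20313753096.

6227020800, 19802759040, 26596717056, 20313753096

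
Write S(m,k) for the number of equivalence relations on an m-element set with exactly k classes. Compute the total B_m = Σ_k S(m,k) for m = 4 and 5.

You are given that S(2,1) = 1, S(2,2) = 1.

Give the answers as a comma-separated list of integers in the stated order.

row 3: T[3][1]=1·1+0=1  T[3][2]=2·1+1=3  T[3][3]=3·0+1=1
row 4: T[4][1]=1·1+0=1  T[4][2]=2·3+1=7  T[4][3]=3·1+3=6  T[4][4]=4·0+1=1
row 5: T[5][1]=1·1+0=1  T[5][2]=2·7+1=15  T[5][3]=3·6+7=25  T[5][4]=4·1+6=10  T[5][5]=5·0+1=1
B_4 = ΣS(4,k) = 1+7+6+1 = 15
B_5 = ΣS(5,k) = 1+15+25+10+1 = 52

15, 52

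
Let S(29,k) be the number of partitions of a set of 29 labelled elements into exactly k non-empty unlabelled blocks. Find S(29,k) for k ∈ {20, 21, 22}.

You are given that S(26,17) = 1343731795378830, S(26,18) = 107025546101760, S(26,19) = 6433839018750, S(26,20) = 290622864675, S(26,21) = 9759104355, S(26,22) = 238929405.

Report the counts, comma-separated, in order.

17110181160972900, 949910385013590, 40823077538100

r27: T_27,18=18×107025546101760+1343731795378830=3270191625210510; T_27,19=19×6433839018750+107025546101760=229268487458010; T_27,20=20×290622864675+6433839018750=12246296312250; T_27,21=21×9759104355+290622864675=495564056130; T_27,22=22×238929405+9759104355=15015551265
r28: T_28,19=19×229268487458010+3270191625210510=7626292886912700; T_28,20=20×12246296312250+229268487458010=474194413703010; T_28,21=21×495564056130+12246296312250=22653141490980; T_28,22=22×15015551265+495564056130=825906183960
r29: T_29,20=20×474194413703010+7626292886912700=17110181160972900; T_29,21=21×22653141490980+474194413703010=949910385013590; T_29,22=22×825906183960+22653141490980=40823077538100
Read S(29,20) = 17110181160972900, S(29,21) = 949910385013590, S(29,22) = 40823077538100.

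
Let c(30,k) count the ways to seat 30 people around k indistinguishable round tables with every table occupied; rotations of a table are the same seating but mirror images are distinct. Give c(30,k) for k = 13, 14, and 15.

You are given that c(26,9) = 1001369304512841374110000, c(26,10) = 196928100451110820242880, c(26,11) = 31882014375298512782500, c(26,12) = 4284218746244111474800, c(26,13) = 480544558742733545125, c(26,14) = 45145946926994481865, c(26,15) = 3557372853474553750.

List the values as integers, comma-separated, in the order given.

796974693974455191377937300, 88776380550648116217781890, 8459574446076318147830625

row 27: T[27][10]=26·196928100451110820242880+1001369304512841374110000=6121499916241722700424880  T[27][11]=26·31882014375298512782500+196928100451110820242880=1025860474208872152587880  T[27][12]=26·4284218746244111474800+31882014375298512782500=143271701777645411127300  T[27][13]=26·480544558742733545125+4284218746244111474800=16778377273555183648050  T[27][14]=26·45145946926994481865+480544558742733545125=1654339178844590073615  T[27][15]=26·3557372853474553750+45145946926994481865=137637641117332879365
row 28: T[28][11]=27·1025860474208872152587880+6121499916241722700424880=33819732719881270820297640  T[28][12]=27·143271701777645411127300+1025860474208872152587880=4894196422205298253024980  T[28][13]=27·16778377273555183648050+143271701777645411127300=596287888163635369624650  T[28][14]=27·1654339178844590073615+16778377273555183648050=61445535102359115635655  T[28][15]=27·137637641117332879365+1654339178844590073615=5370555489012577816470
row 29: T[29][12]=28·4894196422205298253024980+33819732719881270820297640=170857232541629621904997080  T[29][13]=28·596287888163635369624650+4894196422205298253024980=21590257290787088602515180  T[29][14]=28·61445535102359115635655+596287888163635369624650=2316762871029690607422990  T[29][15]=28·5370555489012577816470+61445535102359115635655=211821088794711294496815
row 30: T[30][13]=29·21590257290787088602515180+170857232541629621904997080=796974693974455191377937300  T[30][14]=29·2316762871029690607422990+21590257290787088602515180=88776380550648116217781890  T[30][15]=29·211821088794711294496815+2316762871029690607422990=8459574446076318147830625
Read c(30,13) = 796974693974455191377937300, c(30,14) = 88776380550648116217781890, c(30,15) = 8459574446076318147830625.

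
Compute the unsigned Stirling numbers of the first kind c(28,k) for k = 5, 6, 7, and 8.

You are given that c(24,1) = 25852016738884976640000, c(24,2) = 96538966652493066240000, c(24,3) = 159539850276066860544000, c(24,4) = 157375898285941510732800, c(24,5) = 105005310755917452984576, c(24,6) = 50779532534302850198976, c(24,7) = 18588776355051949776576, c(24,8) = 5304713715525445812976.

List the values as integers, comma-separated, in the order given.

55278125307966865191587481600, 28969458895980281319670568448, 11616723683566425573507775872, 3673742549077683082376236224

[25] T[25,2]:24*96538966652493066240000+25852016738884976640000=2342787216398718566400000 · T[25,3]:24*159539850276066860544000+96538966652493066240000=3925495373278097719296000 · T[25,4]:24*157375898285941510732800+159539850276066860544000=3936561409138663118131200 · T[25,5]:24*105005310755917452984576+157375898285941510732800=2677503356427960382362624 · T[25,6]:24*50779532534302850198976+105005310755917452984576=1323714091579185857760000 · T[25,7]:24*18588776355051949776576+50779532534302850198976=496910165055549644836800 · T[25,8]:24*5304713715525445812976+18588776355051949776576=145901905527662649288000
[26] T[26,3]:25*3925495373278097719296000+2342787216398718566400000=100480171548351161548800000 · T[26,4]:25*3936561409138663118131200+3925495373278097719296000=102339530601744675672576000 · T[26,5]:25*2677503356427960382362624+3936561409138663118131200=70874145319837672677196800 · T[26,6]:25*1323714091579185857760000+2677503356427960382362624=35770355645907606826362624 · T[26,7]:25*496910165055549644836800+1323714091579185857760000=13746468217967926978680000 · T[26,8]:25*145901905527662649288000+496910165055549644836800=4144457803247115877036800
[27] T[27,4]:26*102339530601744675672576000+100480171548351161548800000=2761307967193712729035776000 · T[27,5]:26*70874145319837672677196800+102339530601744675672576000=1945067308917524165279692800 · T[27,6]:26*35770355645907606826362624+70874145319837672677196800=1000903392113435450162625024 · T[27,7]:26*13746468217967926978680000+35770355645907606826362624=393178529313073708272042624 · T[27,8]:26*4144457803247115877036800+13746468217967926978680000=121502371102392939781636800
[28] T[28,5]:27*1945067308917524165279692800+2761307967193712729035776000=55278125307966865191587481600 · T[28,6]:27*1000903392113435450162625024+1945067308917524165279692800=28969458895980281319670568448 · T[28,7]:27*393178529313073708272042624+1000903392113435450162625024=11616723683566425573507775872 · T[28,8]:27*121502371102392939781636800+393178529313073708272042624=3673742549077683082376236224
Read c(28,5) = 55278125307966865191587481600, c(28,6) = 28969458895980281319670568448, c(28,7) = 11616723683566425573507775872, c(28,8) = 3673742549077683082376236224.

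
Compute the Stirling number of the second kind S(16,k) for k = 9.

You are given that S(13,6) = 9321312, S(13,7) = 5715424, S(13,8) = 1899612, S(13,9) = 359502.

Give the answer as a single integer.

@14  (14,7):5715424·7+9321312→49329280, (14,8):1899612·8+5715424→20912320, (14,9):359502·9+1899612→5135130
@15  (15,8):20912320·8+49329280→216627840, (15,9):5135130·9+20912320→67128490
@16  (16,9):67128490·9+216627840→820784250
Read S(16,9) = 820784250.

820784250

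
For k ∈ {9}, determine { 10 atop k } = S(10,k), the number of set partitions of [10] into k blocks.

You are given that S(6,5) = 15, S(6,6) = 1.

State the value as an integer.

45

row 7: T[7][6]=6·1+15=21  T[7][7]=7·0+1=1
row 8: T[8][7]=7·1+21=28  T[8][8]=8·0+1=1
row 9: T[9][8]=8·1+28=36  T[9][9]=9·0+1=1
row 10: T[10][9]=9·1+36=45
Read S(10,9) = 45.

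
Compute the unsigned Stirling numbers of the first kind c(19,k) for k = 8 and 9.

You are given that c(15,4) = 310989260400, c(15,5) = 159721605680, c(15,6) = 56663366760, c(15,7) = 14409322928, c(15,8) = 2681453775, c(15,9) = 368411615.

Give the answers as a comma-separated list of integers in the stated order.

row 16: T[16][5]=15·159721605680+310989260400=2706813345600  T[16][6]=15·56663366760+159721605680=1009672107080  T[16][7]=15·14409322928+56663366760=272803210680  T[16][8]=15·2681453775+14409322928=54631129553  T[16][9]=15·368411615+2681453775=8207628000
row 17: T[17][6]=16·1009672107080+2706813345600=18861567058880  T[17][7]=16·272803210680+1009672107080=5374523477960  T[17][8]=16·54631129553+272803210680=1146901283528  T[17][9]=16·8207628000+54631129553=185953177553
row 18: T[18][7]=17·5374523477960+18861567058880=110228466184200  T[18][8]=17·1146901283528+5374523477960=24871845297936  T[18][9]=17·185953177553+1146901283528=4308105301929
row 19: T[19][8]=18·24871845297936+110228466184200=557921681547048  T[19][9]=18·4308105301929+24871845297936=102417740732658
Read c(19,8) = 557921681547048, c(19,9) = 102417740732658.

557921681547048, 102417740732658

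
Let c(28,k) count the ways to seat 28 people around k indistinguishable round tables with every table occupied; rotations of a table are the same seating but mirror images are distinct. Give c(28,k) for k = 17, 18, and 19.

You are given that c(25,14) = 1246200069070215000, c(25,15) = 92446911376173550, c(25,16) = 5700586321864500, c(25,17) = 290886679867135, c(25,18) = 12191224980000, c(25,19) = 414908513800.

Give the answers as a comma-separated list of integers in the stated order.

i=26: T(26,15)=1246200069070215000+25·92446911376173550=3557372853474553750 | T(26,16)=92446911376173550+25·5700586321864500=234961569422786050 | T(26,17)=5700586321864500+25·290886679867135=12972753318542875 | T(26,18)=290886679867135+25·12191224980000=595667304367135 | T(26,19)=12191224980000+25·414908513800=22563937825000
i=27: T(27,16)=3557372853474553750+26·234961569422786050=9666373658466991050 | T(27,17)=234961569422786050+26·12972753318542875=572253155704900800 | T(27,18)=12972753318542875+26·595667304367135=28460103232088385 | T(27,19)=595667304367135+26·22563937825000=1182329687817135
i=28: T(28,17)=9666373658466991050+27·572253155704900800=25117208862499312650 | T(28,18)=572253155704900800+27·28460103232088385=1340675942971287195 | T(28,19)=28460103232088385+27·1182329687817135=60383004803151030
Read c(28,17) = 25117208862499312650, c(28,18) = 1340675942971287195, c(28,19) = 60383004803151030.

25117208862499312650, 1340675942971287195, 60383004803151030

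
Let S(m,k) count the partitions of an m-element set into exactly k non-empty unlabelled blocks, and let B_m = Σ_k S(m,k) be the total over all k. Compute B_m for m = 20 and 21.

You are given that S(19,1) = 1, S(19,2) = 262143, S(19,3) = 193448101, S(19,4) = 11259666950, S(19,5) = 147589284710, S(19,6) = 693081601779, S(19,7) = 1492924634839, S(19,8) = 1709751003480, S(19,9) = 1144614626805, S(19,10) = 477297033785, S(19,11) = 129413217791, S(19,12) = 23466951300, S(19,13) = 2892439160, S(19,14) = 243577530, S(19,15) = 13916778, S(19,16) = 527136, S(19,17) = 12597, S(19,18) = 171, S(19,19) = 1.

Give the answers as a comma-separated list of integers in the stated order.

@20  (20,1):1·1+0→1, (20,2):262143·2+1→524287, (20,3):193448101·3+262143→580606446, (20,4):11259666950·4+193448101→45232115901, (20,5):147589284710·5+11259666950→749206090500, (20,6):693081601779·6+147589284710→4306078895384, (20,7):1492924634839·7+693081601779→11143554045652, (20,8):1709751003480·8+1492924634839→15170932662679, (20,9):1144614626805·9+1709751003480→12011282644725, (20,10):477297033785·10+1144614626805→5917584964655, (20,11):129413217791·11+477297033785→1900842429486, (20,12):23466951300·12+129413217791→411016633391, (20,13):2892439160·13+23466951300→61068660380, (20,14):243577530·14+2892439160→6302524580, (20,15):13916778·15+243577530→452329200, (20,16):527136·16+13916778→22350954, (20,17):12597·17+527136→741285, (20,18):171·18+12597→15675, (20,19):1·19+171→190, (20,20):0·20+1→1
@21  (21,1):1·1+0→1, (21,2):524287·2+1→1048575, (21,3):580606446·3+524287→1742343625, (21,4):45232115901·4+580606446→181509070050, (21,5):749206090500·5+45232115901→3791262568401, (21,6):4306078895384·6+749206090500→26585679462804, (21,7):11143554045652·7+4306078895384→82310957214948, (21,8):15170932662679·8+11143554045652→132511015347084, (21,9):12011282644725·9+15170932662679→123272476465204, (21,10):5917584964655·10+12011282644725→71187132291275, (21,11):1900842429486·11+5917584964655→26826851689001, (21,12):411016633391·12+1900842429486→6833042030178, (21,13):61068660380·13+411016633391→1204909218331, (21,14):6302524580·14+61068660380→149304004500, (21,15):452329200·15+6302524580→13087462580, (21,16):22350954·16+452329200→809944464, (21,17):741285·17+22350954→34952799, (21,18):15675·18+741285→1023435, (21,19):190·19+15675→19285, (21,20):1·20+190→210, (21,21):0·21+1→1
B_20 = ΣS(20,k) = 1+524287+580606446+45232115901+749206090500+4306078895384+11143554045652+15170932662679+12011282644725+5917584964655+1900842429486+411016633391+61068660380+6302524580+452329200+22350954+741285+15675+190+1 = 51724158235372
B_21 = ΣS(21,k) = 1+1048575+1742343625+181509070050+3791262568401+26585679462804+82310957214948+132511015347084+123272476465204+71187132291275+26826851689001+6833042030178+1204909218331+149304004500+13087462580+809944464+34952799+1023435+19285+210+1 = 474869816156751

51724158235372, 474869816156751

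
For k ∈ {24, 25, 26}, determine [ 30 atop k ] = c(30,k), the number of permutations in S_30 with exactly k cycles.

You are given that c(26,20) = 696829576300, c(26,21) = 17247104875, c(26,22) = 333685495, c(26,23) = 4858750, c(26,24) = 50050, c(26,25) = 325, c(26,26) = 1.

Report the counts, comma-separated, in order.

4539323721075, 80328850875, 1122686019

i=27: T(27,21)=696829576300+26·17247104875=1145254303050 | T(27,22)=17247104875+26·333685495=25922927745 | T(27,23)=333685495+26·4858750=460012995 | T(27,24)=4858750+26·50050=6160050 | T(27,25)=50050+26·325=58500 | T(27,26)=325+26·1=351
i=28: T(28,22)=1145254303050+27·25922927745=1845173352165 | T(28,23)=25922927745+27·460012995=38343278610 | T(28,24)=460012995+27·6160050=626334345 | T(28,25)=6160050+27·58500=7739550 | T(28,26)=58500+27·351=67977
i=29: T(29,23)=1845173352165+28·38343278610=2918785153245 | T(29,24)=38343278610+28·626334345=55880640270 | T(29,25)=626334345+28·7739550=843041745 | T(29,26)=7739550+28·67977=9642906
i=30: T(30,24)=2918785153245+29·55880640270=4539323721075 | T(30,25)=55880640270+29·843041745=80328850875 | T(30,26)=843041745+29·9642906=1122686019
Read c(30,24) = 4539323721075, c(30,25) = 80328850875, c(30,26) = 1122686019.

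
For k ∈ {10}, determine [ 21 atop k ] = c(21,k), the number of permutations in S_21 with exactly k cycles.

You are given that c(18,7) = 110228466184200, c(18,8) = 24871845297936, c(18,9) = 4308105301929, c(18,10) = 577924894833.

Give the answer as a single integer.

i=19: T(19,8)=110228466184200+18·24871845297936=557921681547048 | T(19,9)=24871845297936+18·4308105301929=102417740732658 | T(19,10)=4308105301929+18·577924894833=14710753408923
i=20: T(20,9)=557921681547048+19·102417740732658=2503858755467550 | T(20,10)=102417740732658+19·14710753408923=381922055502195
i=21: T(21,10)=2503858755467550+20·381922055502195=10142299865511450
Read c(21,10) = 10142299865511450.

10142299865511450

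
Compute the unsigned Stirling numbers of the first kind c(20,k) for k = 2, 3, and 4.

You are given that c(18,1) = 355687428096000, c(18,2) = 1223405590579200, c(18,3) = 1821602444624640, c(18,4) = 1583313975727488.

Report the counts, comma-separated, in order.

r19: T_19,1=18×355687428096000+0=6402373705728000; T_19,2=18×1223405590579200+355687428096000=22376988058521600; T_19,3=18×1821602444624640+1223405590579200=34012249593822720; T_19,4=18×1583313975727488+1821602444624640=30321254007719424
r20: T_20,2=19×22376988058521600+6402373705728000=431565146817638400; T_20,3=19×34012249593822720+22376988058521600=668609730341153280; T_20,4=19×30321254007719424+34012249593822720=610116075740491776
Read c(20,2) = 431565146817638400, c(20,3) = 668609730341153280, c(20,4) = 610116075740491776.

431565146817638400, 668609730341153280, 610116075740491776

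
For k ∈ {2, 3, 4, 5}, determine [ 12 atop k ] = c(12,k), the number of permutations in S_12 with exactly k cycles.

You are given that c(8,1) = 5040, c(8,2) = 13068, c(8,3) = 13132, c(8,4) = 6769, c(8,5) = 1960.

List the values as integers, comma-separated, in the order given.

@9  (9,1):5040·8+0→40320, (9,2):13068·8+5040→109584, (9,3):13132·8+13068→118124, (9,4):6769·8+13132→67284, (9,5):1960·8+6769→22449
@10  (10,1):40320·9+0→362880, (10,2):109584·9+40320→1026576, (10,3):118124·9+109584→1172700, (10,4):67284·9+118124→723680, (10,5):22449·9+67284→269325
@11  (11,1):362880·10+0→3628800, (11,2):1026576·10+362880→10628640, (11,3):1172700·10+1026576→12753576, (11,4):723680·10+1172700→8409500, (11,5):269325·10+723680→3416930
@12  (12,2):10628640·11+3628800→120543840, (12,3):12753576·11+10628640→150917976, (12,4):8409500·11+12753576→105258076, (12,5):3416930·11+8409500→45995730
Read c(12,2) = 120543840, c(12,3) = 150917976, c(12,4) = 105258076, c(12,5) = 45995730.

120543840, 150917976, 105258076, 45995730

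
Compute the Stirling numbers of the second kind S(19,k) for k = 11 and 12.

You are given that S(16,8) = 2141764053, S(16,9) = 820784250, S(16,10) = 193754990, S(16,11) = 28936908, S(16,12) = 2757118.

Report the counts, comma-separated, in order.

[17] T[17,9]:9*820784250+2141764053=9528822303 · T[17,10]:10*193754990+820784250=2758334150 · T[17,11]:11*28936908+193754990=512060978 · T[17,12]:12*2757118+28936908=62022324
[18] T[18,10]:10*2758334150+9528822303=37112163803 · T[18,11]:11*512060978+2758334150=8391004908 · T[18,12]:12*62022324+512060978=1256328866
[19] T[19,11]:11*8391004908+37112163803=129413217791 · T[19,12]:12*1256328866+8391004908=23466951300
Read S(19,11) = 129413217791, S(19,12) = 23466951300.

129413217791, 23466951300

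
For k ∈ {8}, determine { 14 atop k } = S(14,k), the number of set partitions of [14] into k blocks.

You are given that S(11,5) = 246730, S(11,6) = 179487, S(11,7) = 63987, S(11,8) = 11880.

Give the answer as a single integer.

20912320

row 12: T[12][6]=6·179487+246730=1323652  T[12][7]=7·63987+179487=627396  T[12][8]=8·11880+63987=159027
row 13: T[13][7]=7·627396+1323652=5715424  T[13][8]=8·159027+627396=1899612
row 14: T[14][8]=8·1899612+5715424=20912320
Read S(14,8) = 20912320.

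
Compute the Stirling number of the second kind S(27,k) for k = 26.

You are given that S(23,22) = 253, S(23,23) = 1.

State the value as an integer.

351

@24  (24,23):1·23+253→276, (24,24):0·24+1→1
@25  (25,24):1·24+276→300, (25,25):0·25+1→1
@26  (26,25):1·25+300→325, (26,26):0·26+1→1
@27  (27,26):1·26+325→351
Read S(27,26) = 351.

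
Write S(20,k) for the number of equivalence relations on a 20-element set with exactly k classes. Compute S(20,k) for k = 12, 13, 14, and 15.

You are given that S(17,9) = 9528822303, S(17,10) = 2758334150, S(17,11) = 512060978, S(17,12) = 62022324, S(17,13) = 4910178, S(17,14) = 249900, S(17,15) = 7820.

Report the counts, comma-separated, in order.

row 18: T[18][10]=10·2758334150+9528822303=37112163803  T[18][11]=11·512060978+2758334150=8391004908  T[18][12]=12·62022324+512060978=1256328866  T[18][13]=13·4910178+62022324=125854638  T[18][14]=14·249900+4910178=8408778  T[18][15]=15·7820+249900=367200
row 19: T[19][11]=11·8391004908+37112163803=129413217791  T[19][12]=12·1256328866+8391004908=23466951300  T[19][13]=13·125854638+1256328866=2892439160  T[19][14]=14·8408778+125854638=243577530  T[19][15]=15·367200+8408778=13916778
row 20: T[20][12]=12·23466951300+129413217791=411016633391  T[20][13]=13·2892439160+23466951300=61068660380  T[20][14]=14·243577530+2892439160=6302524580  T[20][15]=15·13916778+243577530=452329200
Read S(20,12) = 411016633391, S(20,13) = 61068660380, S(20,14) = 6302524580, S(20,15) = 452329200.

411016633391, 61068660380, 6302524580, 452329200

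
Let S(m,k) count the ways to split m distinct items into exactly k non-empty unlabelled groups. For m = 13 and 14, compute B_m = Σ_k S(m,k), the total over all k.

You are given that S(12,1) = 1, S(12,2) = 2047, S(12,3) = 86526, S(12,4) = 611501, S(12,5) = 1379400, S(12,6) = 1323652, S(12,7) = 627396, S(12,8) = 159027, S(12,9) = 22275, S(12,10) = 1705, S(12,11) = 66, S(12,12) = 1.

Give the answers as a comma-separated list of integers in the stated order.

[13] T[13,1]:1*1+0=1 · T[13,2]:2*2047+1=4095 · T[13,3]:3*86526+2047=261625 · T[13,4]:4*611501+86526=2532530 · T[13,5]:5*1379400+611501=7508501 · T[13,6]:6*1323652+1379400=9321312 · T[13,7]:7*627396+1323652=5715424 · T[13,8]:8*159027+627396=1899612 · T[13,9]:9*22275+159027=359502 · T[13,10]:10*1705+22275=39325 · T[13,11]:11*66+1705=2431 · T[13,12]:12*1+66=78 · T[13,13]:13*0+1=1
[14] T[14,1]:1*1+0=1 · T[14,2]:2*4095+1=8191 · T[14,3]:3*261625+4095=788970 · T[14,4]:4*2532530+261625=10391745 · T[14,5]:5*7508501+2532530=40075035 · T[14,6]:6*9321312+7508501=63436373 · T[14,7]:7*5715424+9321312=49329280 · T[14,8]:8*1899612+5715424=20912320 · T[14,9]:9*359502+1899612=5135130 · T[14,10]:10*39325+359502=752752 · T[14,11]:11*2431+39325=66066 · T[14,12]:12*78+2431=3367 · T[14,13]:13*1+78=91 · T[14,14]:14*0+1=1
B_13 = ΣS(13,k) = 1+4095+261625+2532530+7508501+9321312+5715424+1899612+359502+39325+2431+78+1 = 27644437
B_14 = ΣS(14,k) = 1+8191+788970+10391745+40075035+63436373+49329280+20912320+5135130+752752+66066+3367+91+1 = 190899322

27644437, 190899322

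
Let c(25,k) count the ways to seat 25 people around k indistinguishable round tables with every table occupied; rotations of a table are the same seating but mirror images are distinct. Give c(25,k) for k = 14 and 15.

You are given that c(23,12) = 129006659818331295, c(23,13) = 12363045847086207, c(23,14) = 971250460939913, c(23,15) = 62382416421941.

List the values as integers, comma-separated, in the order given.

[24] T[24,13]:23*12363045847086207+129006659818331295=413356714301314056 · T[24,14]:23*971250460939913+12363045847086207=34701806448704206 · T[24,15]:23*62382416421941+971250460939913=2406046038644556
[25] T[25,14]:24*34701806448704206+413356714301314056=1246200069070215000 · T[25,15]:24*2406046038644556+34701806448704206=92446911376173550
Read c(25,14) = 1246200069070215000, c(25,15) = 92446911376173550.

1246200069070215000, 92446911376173550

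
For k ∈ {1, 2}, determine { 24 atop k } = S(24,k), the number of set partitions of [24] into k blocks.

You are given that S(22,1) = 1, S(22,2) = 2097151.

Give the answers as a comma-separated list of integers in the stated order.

1, 8388607

row 23: T[23][1]=1·1+0=1  T[23][2]=2·2097151+1=4194303
row 24: T[24][1]=1·1+0=1  T[24][2]=2·4194303+1=8388607
Read S(24,1) = 1, S(24,2) = 8388607.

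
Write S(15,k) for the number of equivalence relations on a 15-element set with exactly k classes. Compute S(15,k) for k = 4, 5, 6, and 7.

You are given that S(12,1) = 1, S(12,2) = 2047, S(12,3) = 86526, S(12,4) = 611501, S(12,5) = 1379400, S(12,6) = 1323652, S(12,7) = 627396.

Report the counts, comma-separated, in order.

42355950, 210766920, 420693273, 408741333

r13: T_13,2=2×2047+1=4095; T_13,3=3×86526+2047=261625; T_13,4=4×611501+86526=2532530; T_13,5=5×1379400+611501=7508501; T_13,6=6×1323652+1379400=9321312; T_13,7=7×627396+1323652=5715424
r14: T_14,3=3×261625+4095=788970; T_14,4=4×2532530+261625=10391745; T_14,5=5×7508501+2532530=40075035; T_14,6=6×9321312+7508501=63436373; T_14,7=7×5715424+9321312=49329280
r15: T_15,4=4×10391745+788970=42355950; T_15,5=5×40075035+10391745=210766920; T_15,6=6×63436373+40075035=420693273; T_15,7=7×49329280+63436373=408741333
Read S(15,4) = 42355950, S(15,5) = 210766920, S(15,6) = 420693273, S(15,7) = 408741333.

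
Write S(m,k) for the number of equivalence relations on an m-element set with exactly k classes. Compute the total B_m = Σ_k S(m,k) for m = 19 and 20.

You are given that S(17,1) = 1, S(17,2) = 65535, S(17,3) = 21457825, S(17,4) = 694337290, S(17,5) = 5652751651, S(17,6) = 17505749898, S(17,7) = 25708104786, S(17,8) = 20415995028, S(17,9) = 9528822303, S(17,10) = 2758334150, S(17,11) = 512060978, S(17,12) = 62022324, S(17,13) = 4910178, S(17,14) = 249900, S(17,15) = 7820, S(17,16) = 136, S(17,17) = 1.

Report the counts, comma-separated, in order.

5832742205057, 51724158235372

@18  (18,1):1·1+0→1, (18,2):65535·2+1→131071, (18,3):21457825·3+65535→64439010, (18,4):694337290·4+21457825→2798806985, (18,5):5652751651·5+694337290→28958095545, (18,6):17505749898·6+5652751651→110687251039, (18,7):25708104786·7+17505749898→197462483400, (18,8):20415995028·8+25708104786→189036065010, (18,9):9528822303·9+20415995028→106175395755, (18,10):2758334150·10+9528822303→37112163803, (18,11):512060978·11+2758334150→8391004908, (18,12):62022324·12+512060978→1256328866, (18,13):4910178·13+62022324→125854638, (18,14):249900·14+4910178→8408778, (18,15):7820·15+249900→367200, (18,16):136·16+7820→9996, (18,17):1·17+136→153, (18,18):0·18+1→1
@19  (19,1):1·1+0→1, (19,2):131071·2+1→262143, (19,3):64439010·3+131071→193448101, (19,4):2798806985·4+64439010→11259666950, (19,5):28958095545·5+2798806985→147589284710, (19,6):110687251039·6+28958095545→693081601779, (19,7):197462483400·7+110687251039→1492924634839, (19,8):189036065010·8+197462483400→1709751003480, (19,9):106175395755·9+189036065010→1144614626805, (19,10):37112163803·10+106175395755→477297033785, (19,11):8391004908·11+37112163803→129413217791, (19,12):1256328866·12+8391004908→23466951300, (19,13):125854638·13+1256328866→2892439160, (19,14):8408778·14+125854638→243577530, (19,15):367200·15+8408778→13916778, (19,16):9996·16+367200→527136, (19,17):153·17+9996→12597, (19,18):1·18+153→171, (19,19):0·19+1→1
@20  (20,1):1·1+0→1, (20,2):262143·2+1→524287, (20,3):193448101·3+262143→580606446, (20,4):11259666950·4+193448101→45232115901, (20,5):147589284710·5+11259666950→749206090500, (20,6):693081601779·6+147589284710→4306078895384, (20,7):1492924634839·7+693081601779→11143554045652, (20,8):1709751003480·8+1492924634839→15170932662679, (20,9):1144614626805·9+1709751003480→12011282644725, (20,10):477297033785·10+1144614626805→5917584964655, (20,11):129413217791·11+477297033785→1900842429486, (20,12):23466951300·12+129413217791→411016633391, (20,13):2892439160·13+23466951300→61068660380, (20,14):243577530·14+2892439160→6302524580, (20,15):13916778·15+243577530→452329200, (20,16):527136·16+13916778→22350954, (20,17):12597·17+527136→741285, (20,18):171·18+12597→15675, (20,19):1·19+171→190, (20,20):0·20+1→1
B_19 = ΣS(19,k) = 1+262143+193448101+11259666950+147589284710+693081601779+1492924634839+1709751003480+1144614626805+477297033785+129413217791+23466951300+2892439160+243577530+13916778+527136+12597+171+1 = 5832742205057
B_20 = ΣS(20,k) = 1+524287+580606446+45232115901+749206090500+4306078895384+11143554045652+15170932662679+12011282644725+5917584964655+1900842429486+411016633391+61068660380+6302524580+452329200+22350954+741285+15675+190+1 = 51724158235372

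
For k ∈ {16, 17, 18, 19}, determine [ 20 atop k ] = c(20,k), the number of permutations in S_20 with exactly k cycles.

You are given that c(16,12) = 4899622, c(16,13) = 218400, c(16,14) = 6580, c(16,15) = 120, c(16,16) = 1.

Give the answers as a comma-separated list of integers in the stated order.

34916946, 920550, 16815, 190

[17] T[17,13]:16*218400+4899622=8394022 · T[17,14]:16*6580+218400=323680 · T[17,15]:16*120+6580=8500 · T[17,16]:16*1+120=136 · T[17,17]:16*0+1=1
[18] T[18,14]:17*323680+8394022=13896582 · T[18,15]:17*8500+323680=468180 · T[18,16]:17*136+8500=10812 · T[18,17]:17*1+136=153 · T[18,18]:17*0+1=1
[19] T[19,15]:18*468180+13896582=22323822 · T[19,16]:18*10812+468180=662796 · T[19,17]:18*153+10812=13566 · T[19,18]:18*1+153=171 · T[19,19]:18*0+1=1
[20] T[20,16]:19*662796+22323822=34916946 · T[20,17]:19*13566+662796=920550 · T[20,18]:19*171+13566=16815 · T[20,19]:19*1+171=190
Read c(20,16) = 34916946, c(20,17) = 920550, c(20,18) = 16815, c(20,19) = 190.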